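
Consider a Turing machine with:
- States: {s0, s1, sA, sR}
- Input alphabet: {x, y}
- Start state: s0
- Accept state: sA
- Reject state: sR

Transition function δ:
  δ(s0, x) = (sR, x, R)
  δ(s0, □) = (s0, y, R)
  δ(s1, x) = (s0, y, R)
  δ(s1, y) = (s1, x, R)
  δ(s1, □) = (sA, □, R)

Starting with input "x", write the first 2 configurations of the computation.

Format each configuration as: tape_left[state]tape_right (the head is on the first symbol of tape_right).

Transitions applied:
Step 1: δ(s0, x) = (sR, x, R)

The first 2 configurations are:
[s0]x ⊢ x[sR]□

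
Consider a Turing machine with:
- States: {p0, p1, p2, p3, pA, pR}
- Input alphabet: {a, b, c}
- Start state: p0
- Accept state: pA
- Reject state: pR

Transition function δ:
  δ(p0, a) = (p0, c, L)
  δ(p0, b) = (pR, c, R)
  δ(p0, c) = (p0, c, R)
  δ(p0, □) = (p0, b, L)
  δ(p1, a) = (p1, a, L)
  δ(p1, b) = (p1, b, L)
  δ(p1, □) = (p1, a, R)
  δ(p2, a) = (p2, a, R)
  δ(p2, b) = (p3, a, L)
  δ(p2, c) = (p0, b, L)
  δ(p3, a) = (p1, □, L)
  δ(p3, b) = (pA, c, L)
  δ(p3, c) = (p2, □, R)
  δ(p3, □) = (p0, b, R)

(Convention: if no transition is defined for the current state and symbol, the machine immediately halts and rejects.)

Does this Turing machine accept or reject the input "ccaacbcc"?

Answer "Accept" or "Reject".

Execution trace:
Initial: [p0]ccaacbcc
Step 1: δ(p0, c) = (p0, c, R) → c[p0]caacbcc
Step 2: δ(p0, c) = (p0, c, R) → cc[p0]aacbcc
Step 3: δ(p0, a) = (p0, c, L) → c[p0]ccacbcc
Step 4: δ(p0, c) = (p0, c, R) → cc[p0]cacbcc
Step 5: δ(p0, c) = (p0, c, R) → ccc[p0]acbcc
Step 6: δ(p0, a) = (p0, c, L) → cc[p0]cccbcc
Step 7: δ(p0, c) = (p0, c, R) → ccc[p0]ccbcc
Step 8: δ(p0, c) = (p0, c, R) → cccc[p0]cbcc
Step 9: δ(p0, c) = (p0, c, R) → ccccc[p0]bcc
Step 10: δ(p0, b) = (pR, c, R) → cccccc[pR]cc

The machine reaches the reject state pR and halts.

Answer: Reject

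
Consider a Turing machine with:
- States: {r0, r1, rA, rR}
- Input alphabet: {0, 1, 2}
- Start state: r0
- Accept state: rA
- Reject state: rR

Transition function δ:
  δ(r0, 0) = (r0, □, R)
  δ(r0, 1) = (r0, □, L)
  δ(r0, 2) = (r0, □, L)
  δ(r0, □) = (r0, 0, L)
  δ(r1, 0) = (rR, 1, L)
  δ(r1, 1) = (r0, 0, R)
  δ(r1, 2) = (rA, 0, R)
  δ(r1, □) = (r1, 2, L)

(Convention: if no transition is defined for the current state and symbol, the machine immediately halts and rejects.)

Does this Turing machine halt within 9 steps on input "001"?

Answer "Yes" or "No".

Execution trace:
Initial: [r0]001
Step 1: δ(r0, 0) = (r0, □, R) → □[r0]01
Step 2: δ(r0, 0) = (r0, □, R) → □□[r0]1
Step 3: δ(r0, 1) = (r0, □, L) → □[r0]□□
Step 4: δ(r0, □) = (r0, 0, L) → [r0]□0□
Step 5: δ(r0, □) = (r0, 0, L) → [r0]□00□
Step 6: δ(r0, □) = (r0, 0, L) → [r0]□000□
Step 7: δ(r0, □) = (r0, 0, L) → [r0]□0000□
Step 8: δ(r0, □) = (r0, 0, L) → [r0]□00000□
Step 9: δ(r0, □) = (r0, 0, L) → [r0]□000000□

The machine has not reached a halting state after 9 steps.
The machine did not halt within the 9-step bound.

Answer: No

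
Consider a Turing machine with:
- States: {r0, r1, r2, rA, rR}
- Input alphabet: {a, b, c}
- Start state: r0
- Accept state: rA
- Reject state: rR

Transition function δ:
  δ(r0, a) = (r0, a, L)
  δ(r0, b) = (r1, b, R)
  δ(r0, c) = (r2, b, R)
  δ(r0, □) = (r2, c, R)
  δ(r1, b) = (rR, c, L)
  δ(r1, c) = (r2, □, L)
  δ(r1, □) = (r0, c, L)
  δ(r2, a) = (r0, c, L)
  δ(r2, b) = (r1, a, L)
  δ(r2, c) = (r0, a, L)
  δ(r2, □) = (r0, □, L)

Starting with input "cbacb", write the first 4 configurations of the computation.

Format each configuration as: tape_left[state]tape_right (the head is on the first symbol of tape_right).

Transitions applied:
Step 1: δ(r0, c) = (r2, b, R)
Step 2: δ(r2, b) = (r1, a, L)
Step 3: δ(r1, b) = (rR, c, L)

The first 4 configurations are:
[r0]cbacb ⊢ b[r2]bacb ⊢ [r1]baacb ⊢ [rR]□caacb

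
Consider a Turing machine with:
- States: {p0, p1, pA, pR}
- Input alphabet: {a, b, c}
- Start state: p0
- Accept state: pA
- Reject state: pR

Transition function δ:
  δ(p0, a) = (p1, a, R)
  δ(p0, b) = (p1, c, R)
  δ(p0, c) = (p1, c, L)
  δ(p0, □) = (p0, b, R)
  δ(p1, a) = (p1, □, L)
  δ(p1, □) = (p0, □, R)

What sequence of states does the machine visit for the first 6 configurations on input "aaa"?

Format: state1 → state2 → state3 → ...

Execution trace:
Initial: [p0]aaa
Step 1: δ(p0, a) = (p1, a, R) → a[p1]aa
Step 2: δ(p1, a) = (p1, □, L) → [p1]a□a
Step 3: δ(p1, a) = (p1, □, L) → [p1]□□□a
Step 4: δ(p1, □) = (p0, □, R) → □[p0]□□a
Step 5: δ(p0, □) = (p0, b, R) → □b[p0]□a

State sequence: p0 → p1 → p1 → p1 → p0 → p0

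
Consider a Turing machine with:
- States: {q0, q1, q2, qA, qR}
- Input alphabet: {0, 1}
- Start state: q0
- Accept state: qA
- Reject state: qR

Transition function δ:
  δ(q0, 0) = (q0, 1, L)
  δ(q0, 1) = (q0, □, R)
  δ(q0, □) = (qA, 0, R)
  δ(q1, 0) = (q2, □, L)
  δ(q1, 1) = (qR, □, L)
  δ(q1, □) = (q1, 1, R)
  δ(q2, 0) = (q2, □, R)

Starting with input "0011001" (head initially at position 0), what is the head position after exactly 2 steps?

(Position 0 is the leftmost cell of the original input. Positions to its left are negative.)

Execution trace (head position shown):
Step 0: [q0]0011001  (head at position 0)
Step 1: move left → [q0]□1011001  (head at position -1)
Step 2: move right → 0[qA]1011001  (head at position 0)

After 2 steps, the head is at position 0.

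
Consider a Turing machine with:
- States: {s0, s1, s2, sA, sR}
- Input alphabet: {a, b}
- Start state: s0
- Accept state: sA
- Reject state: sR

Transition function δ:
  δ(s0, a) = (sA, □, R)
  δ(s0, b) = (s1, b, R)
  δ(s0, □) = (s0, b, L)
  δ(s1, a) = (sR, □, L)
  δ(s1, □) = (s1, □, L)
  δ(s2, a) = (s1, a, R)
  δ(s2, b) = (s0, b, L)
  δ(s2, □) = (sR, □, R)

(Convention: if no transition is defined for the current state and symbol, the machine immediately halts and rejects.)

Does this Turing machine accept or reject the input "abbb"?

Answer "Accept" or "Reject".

Execution trace:
Initial: [s0]abbb
Step 1: δ(s0, a) = (sA, □, R) → □[sA]bbb

The machine reaches the accept state sA and halts.

Answer: Accept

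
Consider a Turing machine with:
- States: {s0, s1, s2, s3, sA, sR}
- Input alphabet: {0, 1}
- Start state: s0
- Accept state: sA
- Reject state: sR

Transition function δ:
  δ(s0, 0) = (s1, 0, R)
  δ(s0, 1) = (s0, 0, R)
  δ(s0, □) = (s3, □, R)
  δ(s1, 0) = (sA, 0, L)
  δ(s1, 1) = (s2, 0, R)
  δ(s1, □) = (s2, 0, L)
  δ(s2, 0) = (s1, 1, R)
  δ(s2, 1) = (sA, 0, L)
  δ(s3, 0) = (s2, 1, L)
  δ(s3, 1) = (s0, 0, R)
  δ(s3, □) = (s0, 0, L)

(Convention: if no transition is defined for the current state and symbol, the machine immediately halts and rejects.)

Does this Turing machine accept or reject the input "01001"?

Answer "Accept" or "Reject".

Execution trace:
Initial: [s0]01001
Step 1: δ(s0, 0) = (s1, 0, R) → 0[s1]1001
Step 2: δ(s1, 1) = (s2, 0, R) → 00[s2]001
Step 3: δ(s2, 0) = (s1, 1, R) → 001[s1]01
Step 4: δ(s1, 0) = (sA, 0, L) → 00[sA]101

The machine reaches the accept state sA and halts.

Answer: Accept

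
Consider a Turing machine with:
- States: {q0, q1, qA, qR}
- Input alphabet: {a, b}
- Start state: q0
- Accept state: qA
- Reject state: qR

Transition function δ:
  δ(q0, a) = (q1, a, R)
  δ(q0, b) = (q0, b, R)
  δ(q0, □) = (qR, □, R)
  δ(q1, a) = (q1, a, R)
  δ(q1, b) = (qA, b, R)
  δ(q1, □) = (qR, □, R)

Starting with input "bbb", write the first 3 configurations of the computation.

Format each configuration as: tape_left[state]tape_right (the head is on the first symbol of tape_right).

Transitions applied:
Step 1: δ(q0, b) = (q0, b, R)
Step 2: δ(q0, b) = (q0, b, R)

The first 3 configurations are:
[q0]bbb ⊢ b[q0]bb ⊢ bb[q0]b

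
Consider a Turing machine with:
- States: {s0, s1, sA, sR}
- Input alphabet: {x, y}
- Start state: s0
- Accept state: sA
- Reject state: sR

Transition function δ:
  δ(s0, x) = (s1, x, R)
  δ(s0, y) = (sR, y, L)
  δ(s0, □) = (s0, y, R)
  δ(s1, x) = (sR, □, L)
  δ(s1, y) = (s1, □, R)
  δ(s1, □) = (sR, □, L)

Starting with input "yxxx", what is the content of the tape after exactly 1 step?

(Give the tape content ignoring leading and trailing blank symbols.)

Execution trace:
Initial: [s0]yxxx
Step 1: δ(s0, y) = (sR, y, L) → [sR]□yxxx

The machine reaches the reject state sR and halts.

After 1 step, the tape (ignoring leading/trailing blanks) is: yxxx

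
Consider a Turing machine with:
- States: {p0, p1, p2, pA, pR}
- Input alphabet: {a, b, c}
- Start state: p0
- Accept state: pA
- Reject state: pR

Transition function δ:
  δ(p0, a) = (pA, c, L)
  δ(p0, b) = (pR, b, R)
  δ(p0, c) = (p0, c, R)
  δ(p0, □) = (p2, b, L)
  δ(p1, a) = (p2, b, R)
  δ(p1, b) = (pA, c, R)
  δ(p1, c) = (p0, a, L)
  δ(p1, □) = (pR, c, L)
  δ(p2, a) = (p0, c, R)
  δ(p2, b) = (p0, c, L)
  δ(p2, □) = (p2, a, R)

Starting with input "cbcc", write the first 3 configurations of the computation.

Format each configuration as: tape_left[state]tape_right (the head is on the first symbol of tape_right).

Transitions applied:
Step 1: δ(p0, c) = (p0, c, R)
Step 2: δ(p0, b) = (pR, b, R)

The first 3 configurations are:
[p0]cbcc ⊢ c[p0]bcc ⊢ cb[pR]cc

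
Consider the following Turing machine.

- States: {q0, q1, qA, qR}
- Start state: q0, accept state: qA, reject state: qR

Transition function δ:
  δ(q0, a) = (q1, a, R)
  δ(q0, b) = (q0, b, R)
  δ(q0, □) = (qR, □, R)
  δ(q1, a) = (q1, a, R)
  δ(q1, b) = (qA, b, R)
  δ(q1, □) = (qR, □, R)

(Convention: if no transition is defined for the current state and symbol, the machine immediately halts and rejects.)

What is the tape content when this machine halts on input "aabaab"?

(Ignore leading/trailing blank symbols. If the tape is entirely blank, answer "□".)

Execution trace:
Initial: [q0]aabaab
Step 1: δ(q0, a) = (q1, a, R) → a[q1]abaab
Step 2: δ(q1, a) = (q1, a, R) → aa[q1]baab
Step 3: δ(q1, b) = (qA, b, R) → aab[qA]aab

The machine reaches the accept state qA and halts.

Final tape (ignoring leading/trailing blanks): aabaab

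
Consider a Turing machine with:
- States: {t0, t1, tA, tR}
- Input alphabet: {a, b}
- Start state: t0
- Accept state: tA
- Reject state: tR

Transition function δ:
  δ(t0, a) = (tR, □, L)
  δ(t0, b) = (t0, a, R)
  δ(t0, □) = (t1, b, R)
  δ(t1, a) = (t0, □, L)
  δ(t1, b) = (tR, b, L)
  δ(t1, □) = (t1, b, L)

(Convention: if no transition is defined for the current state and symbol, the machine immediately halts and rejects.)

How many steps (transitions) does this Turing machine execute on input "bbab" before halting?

Execution trace:
Initial: [t0]bbab
Step 1: δ(t0, b) = (t0, a, R) → a[t0]bab
Step 2: δ(t0, b) = (t0, a, R) → aa[t0]ab
Step 3: δ(t0, a) = (tR, □, L) → a[tR]a□b

The machine reaches the reject state tR and halts.

The machine executed 3 steps before halting.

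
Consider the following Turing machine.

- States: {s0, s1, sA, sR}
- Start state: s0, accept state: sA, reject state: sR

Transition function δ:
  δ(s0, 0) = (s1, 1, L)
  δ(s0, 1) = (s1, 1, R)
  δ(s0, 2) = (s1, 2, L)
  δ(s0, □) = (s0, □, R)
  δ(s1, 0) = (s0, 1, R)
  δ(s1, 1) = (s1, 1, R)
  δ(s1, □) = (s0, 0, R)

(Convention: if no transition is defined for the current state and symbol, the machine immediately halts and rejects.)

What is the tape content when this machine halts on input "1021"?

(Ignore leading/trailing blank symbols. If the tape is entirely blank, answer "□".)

Execution trace:
Initial: [s0]1021
Step 1: δ(s0, 1) = (s1, 1, R) → 1[s1]021
Step 2: δ(s1, 0) = (s0, 1, R) → 11[s0]21
Step 3: δ(s0, 2) = (s1, 2, L) → 1[s1]121
Step 4: δ(s1, 1) = (s1, 1, R) → 11[s1]21

No transition is defined for δ(s1, 2). By convention the machine halts and rejects.

Final tape (ignoring leading/trailing blanks): 1121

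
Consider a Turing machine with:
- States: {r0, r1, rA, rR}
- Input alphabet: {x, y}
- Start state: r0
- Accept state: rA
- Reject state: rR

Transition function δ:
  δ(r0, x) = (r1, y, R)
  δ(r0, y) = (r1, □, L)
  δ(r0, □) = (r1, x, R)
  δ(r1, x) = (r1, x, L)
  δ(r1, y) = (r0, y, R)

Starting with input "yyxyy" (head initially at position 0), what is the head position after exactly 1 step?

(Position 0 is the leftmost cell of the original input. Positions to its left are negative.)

Execution trace (head position shown):
Step 0: [r0]yyxyy  (head at position 0)
Step 1: move left → [r1]□□yxyy  (head at position -1)

After 1 step, the head is at position -1.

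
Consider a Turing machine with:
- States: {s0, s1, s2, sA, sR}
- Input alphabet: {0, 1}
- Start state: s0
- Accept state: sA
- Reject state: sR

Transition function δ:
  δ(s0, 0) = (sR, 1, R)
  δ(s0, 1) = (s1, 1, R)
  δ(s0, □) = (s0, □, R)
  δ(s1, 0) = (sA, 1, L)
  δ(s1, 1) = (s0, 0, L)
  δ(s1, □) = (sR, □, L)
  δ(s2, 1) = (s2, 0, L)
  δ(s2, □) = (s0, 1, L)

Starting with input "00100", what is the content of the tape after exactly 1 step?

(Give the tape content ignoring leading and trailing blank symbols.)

Execution trace:
Initial: [s0]00100
Step 1: δ(s0, 0) = (sR, 1, R) → 1[sR]0100

The machine reaches the reject state sR and halts.

After 1 step, the tape (ignoring leading/trailing blanks) is: 10100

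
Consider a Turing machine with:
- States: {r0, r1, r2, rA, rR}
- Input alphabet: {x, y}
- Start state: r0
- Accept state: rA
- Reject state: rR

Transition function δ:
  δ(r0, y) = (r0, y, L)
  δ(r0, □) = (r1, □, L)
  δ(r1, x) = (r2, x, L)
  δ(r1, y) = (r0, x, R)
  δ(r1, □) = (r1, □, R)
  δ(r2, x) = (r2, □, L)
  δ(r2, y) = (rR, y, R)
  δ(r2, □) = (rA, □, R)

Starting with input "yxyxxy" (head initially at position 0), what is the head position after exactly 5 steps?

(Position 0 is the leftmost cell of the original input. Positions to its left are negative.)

Execution trace (head position shown):
Step 0: [r0]yxyxxy  (head at position 0)
Step 1: move left → [r0]□yxyxxy  (head at position -1)
Step 2: move left → [r1]□□yxyxxy  (head at position -2)
Step 3: move right → □[r1]□yxyxxy  (head at position -1)
Step 4: move right → □□[r1]yxyxxy  (head at position 0)
Step 5: move right → □□x[r0]xyxxy  (head at position 1)

After 5 steps, the head is at position 1.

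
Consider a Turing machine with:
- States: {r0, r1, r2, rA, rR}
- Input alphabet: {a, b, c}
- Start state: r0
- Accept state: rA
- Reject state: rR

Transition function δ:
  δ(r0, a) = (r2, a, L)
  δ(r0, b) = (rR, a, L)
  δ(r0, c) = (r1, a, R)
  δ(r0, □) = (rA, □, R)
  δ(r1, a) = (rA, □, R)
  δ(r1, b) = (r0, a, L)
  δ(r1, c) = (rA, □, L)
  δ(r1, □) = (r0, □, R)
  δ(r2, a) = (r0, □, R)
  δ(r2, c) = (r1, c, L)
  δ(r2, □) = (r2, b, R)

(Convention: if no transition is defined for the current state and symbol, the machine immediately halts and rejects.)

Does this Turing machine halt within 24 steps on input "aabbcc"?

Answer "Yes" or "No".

Execution trace:
Initial: [r0]aabbcc
Step 1: δ(r0, a) = (r2, a, L) → [r2]□aabbcc
Step 2: δ(r2, □) = (r2, b, R) → b[r2]aabbcc
Step 3: δ(r2, a) = (r0, □, R) → b□[r0]abbcc
Step 4: δ(r0, a) = (r2, a, L) → b[r2]□abbcc
Step 5: δ(r2, □) = (r2, b, R) → bb[r2]abbcc
Step 6: δ(r2, a) = (r0, □, R) → bb□[r0]bbcc
Step 7: δ(r0, b) = (rR, a, L) → bb[rR]□abcc

The machine reaches the reject state rR and halts.
The machine halted after 7 steps (within the 24-step bound).

Answer: Yes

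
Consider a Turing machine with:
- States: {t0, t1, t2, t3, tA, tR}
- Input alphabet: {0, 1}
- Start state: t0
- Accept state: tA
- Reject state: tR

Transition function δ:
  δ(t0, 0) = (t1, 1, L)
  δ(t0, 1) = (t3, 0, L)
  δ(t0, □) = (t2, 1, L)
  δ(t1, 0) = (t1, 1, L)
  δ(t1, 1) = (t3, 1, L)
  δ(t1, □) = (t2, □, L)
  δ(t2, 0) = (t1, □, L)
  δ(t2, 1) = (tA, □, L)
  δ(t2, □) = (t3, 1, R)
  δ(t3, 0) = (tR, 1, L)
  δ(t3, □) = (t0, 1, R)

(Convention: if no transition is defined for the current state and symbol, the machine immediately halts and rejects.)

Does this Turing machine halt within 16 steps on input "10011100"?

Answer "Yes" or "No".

Execution trace:
Initial: [t0]10011100
Step 1: δ(t0, 1) = (t3, 0, L) → [t3]□00011100
Step 2: δ(t3, □) = (t0, 1, R) → 1[t0]00011100
Step 3: δ(t0, 0) = (t1, 1, L) → [t1]110011100
Step 4: δ(t1, 1) = (t3, 1, L) → [t3]□110011100
Step 5: δ(t3, □) = (t0, 1, R) → 1[t0]110011100
Step 6: δ(t0, 1) = (t3, 0, L) → [t3]1010011100

No transition is defined for δ(t3, 1). By convention the machine halts and rejects.
The machine halted after 6 steps (within the 16-step bound).

Answer: Yes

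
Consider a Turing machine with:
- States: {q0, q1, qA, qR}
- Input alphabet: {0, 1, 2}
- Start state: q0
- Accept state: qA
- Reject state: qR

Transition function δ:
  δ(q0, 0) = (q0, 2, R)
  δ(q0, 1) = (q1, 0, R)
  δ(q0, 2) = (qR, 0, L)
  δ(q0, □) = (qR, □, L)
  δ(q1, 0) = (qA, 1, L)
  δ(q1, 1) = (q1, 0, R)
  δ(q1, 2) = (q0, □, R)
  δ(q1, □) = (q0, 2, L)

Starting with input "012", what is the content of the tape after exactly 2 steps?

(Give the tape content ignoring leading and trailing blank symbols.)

Execution trace:
Initial: [q0]012
Step 1: δ(q0, 0) = (q0, 2, R) → 2[q0]12
Step 2: δ(q0, 1) = (q1, 0, R) → 20[q1]2

After 2 steps, the tape (ignoring leading/trailing blanks) is: 202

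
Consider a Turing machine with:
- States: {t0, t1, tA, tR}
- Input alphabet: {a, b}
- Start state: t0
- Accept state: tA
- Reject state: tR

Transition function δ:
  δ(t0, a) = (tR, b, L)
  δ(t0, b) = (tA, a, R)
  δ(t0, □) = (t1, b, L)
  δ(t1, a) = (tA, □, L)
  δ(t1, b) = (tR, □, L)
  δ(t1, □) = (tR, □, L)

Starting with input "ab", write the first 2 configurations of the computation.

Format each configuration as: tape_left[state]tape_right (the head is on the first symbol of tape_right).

Transitions applied:
Step 1: δ(t0, a) = (tR, b, L)

The first 2 configurations are:
[t0]ab ⊢ [tR]□bb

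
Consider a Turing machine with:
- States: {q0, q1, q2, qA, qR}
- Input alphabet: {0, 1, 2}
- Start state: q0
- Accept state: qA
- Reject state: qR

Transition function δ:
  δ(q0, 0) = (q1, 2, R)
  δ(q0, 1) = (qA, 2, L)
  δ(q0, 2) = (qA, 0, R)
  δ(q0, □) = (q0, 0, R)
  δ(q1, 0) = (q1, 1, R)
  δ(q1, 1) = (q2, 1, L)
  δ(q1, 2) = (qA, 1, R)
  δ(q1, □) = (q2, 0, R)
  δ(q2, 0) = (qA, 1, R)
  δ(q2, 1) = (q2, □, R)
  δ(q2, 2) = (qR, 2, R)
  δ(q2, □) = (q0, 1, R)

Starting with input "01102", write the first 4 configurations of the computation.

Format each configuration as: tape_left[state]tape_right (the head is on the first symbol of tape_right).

Transitions applied:
Step 1: δ(q0, 0) = (q1, 2, R)
Step 2: δ(q1, 1) = (q2, 1, L)
Step 3: δ(q2, 2) = (qR, 2, R)

The first 4 configurations are:
[q0]01102 ⊢ 2[q1]1102 ⊢ [q2]21102 ⊢ 2[qR]1102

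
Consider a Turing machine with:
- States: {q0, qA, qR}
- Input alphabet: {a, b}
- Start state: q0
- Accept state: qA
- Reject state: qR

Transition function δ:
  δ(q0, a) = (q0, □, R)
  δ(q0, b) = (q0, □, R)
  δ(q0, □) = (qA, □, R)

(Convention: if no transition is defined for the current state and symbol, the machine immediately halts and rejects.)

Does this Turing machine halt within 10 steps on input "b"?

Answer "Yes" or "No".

Execution trace:
Initial: [q0]b
Step 1: δ(q0, b) = (q0, □, R) → □[q0]□
Step 2: δ(q0, □) = (qA, □, R) → □□[qA]□

The machine reaches the accept state qA and halts.
The machine halted after 2 steps (within the 10-step bound).

Answer: Yes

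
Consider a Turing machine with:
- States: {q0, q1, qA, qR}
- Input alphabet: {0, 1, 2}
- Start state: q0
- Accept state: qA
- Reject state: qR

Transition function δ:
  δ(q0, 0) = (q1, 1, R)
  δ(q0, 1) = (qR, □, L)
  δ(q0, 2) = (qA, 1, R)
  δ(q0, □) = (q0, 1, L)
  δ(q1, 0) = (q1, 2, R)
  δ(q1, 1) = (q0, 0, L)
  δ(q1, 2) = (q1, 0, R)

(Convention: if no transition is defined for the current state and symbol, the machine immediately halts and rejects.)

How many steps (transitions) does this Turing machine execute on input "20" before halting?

Execution trace:
Initial: [q0]20
Step 1: δ(q0, 2) = (qA, 1, R) → 1[qA]0

The machine reaches the accept state qA and halts.

The machine executed 1 step before halting.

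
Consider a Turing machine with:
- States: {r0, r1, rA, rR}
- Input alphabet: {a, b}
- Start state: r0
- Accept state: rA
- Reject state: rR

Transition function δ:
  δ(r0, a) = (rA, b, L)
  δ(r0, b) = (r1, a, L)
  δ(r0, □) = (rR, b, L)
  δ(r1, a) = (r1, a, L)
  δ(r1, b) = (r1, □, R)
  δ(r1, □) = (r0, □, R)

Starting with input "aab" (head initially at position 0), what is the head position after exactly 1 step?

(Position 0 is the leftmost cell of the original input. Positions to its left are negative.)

Execution trace (head position shown):
Step 0: [r0]aab  (head at position 0)
Step 1: move left → [rA]□bab  (head at position -1)

After 1 step, the head is at position -1.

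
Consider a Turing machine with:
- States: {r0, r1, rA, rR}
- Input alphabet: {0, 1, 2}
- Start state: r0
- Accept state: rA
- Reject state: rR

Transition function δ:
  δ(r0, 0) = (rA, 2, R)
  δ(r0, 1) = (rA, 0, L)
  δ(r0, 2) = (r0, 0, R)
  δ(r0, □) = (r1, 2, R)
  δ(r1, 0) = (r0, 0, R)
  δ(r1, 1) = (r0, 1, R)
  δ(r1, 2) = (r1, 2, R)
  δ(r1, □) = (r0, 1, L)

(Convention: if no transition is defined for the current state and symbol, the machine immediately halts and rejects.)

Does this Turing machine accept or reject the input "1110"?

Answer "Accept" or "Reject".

Execution trace:
Initial: [r0]1110
Step 1: δ(r0, 1) = (rA, 0, L) → [rA]□0110

The machine reaches the accept state rA and halts.

Answer: Accept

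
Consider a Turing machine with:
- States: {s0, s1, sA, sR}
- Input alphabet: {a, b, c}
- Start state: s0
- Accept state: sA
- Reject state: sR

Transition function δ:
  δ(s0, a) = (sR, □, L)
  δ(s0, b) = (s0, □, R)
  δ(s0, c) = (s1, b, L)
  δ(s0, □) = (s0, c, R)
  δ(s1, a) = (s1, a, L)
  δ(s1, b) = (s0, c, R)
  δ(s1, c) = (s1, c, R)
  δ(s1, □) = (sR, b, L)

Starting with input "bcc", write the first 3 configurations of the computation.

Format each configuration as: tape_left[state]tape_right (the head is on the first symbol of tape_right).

Transitions applied:
Step 1: δ(s0, b) = (s0, □, R)
Step 2: δ(s0, c) = (s1, b, L)

The first 3 configurations are:
[s0]bcc ⊢ □[s0]cc ⊢ [s1]□bc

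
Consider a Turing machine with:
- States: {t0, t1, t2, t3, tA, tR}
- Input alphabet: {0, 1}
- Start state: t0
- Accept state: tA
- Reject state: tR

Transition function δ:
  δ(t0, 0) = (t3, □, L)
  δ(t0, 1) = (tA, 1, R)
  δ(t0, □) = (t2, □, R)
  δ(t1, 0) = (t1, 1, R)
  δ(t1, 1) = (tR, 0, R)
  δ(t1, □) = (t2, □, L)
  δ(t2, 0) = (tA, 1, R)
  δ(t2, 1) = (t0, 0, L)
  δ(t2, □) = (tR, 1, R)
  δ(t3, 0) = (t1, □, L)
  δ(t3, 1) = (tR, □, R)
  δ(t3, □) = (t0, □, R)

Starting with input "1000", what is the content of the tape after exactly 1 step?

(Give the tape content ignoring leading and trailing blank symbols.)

Execution trace:
Initial: [t0]1000
Step 1: δ(t0, 1) = (tA, 1, R) → 1[tA]000

The machine reaches the accept state tA and halts.

After 1 step, the tape (ignoring leading/trailing blanks) is: 1000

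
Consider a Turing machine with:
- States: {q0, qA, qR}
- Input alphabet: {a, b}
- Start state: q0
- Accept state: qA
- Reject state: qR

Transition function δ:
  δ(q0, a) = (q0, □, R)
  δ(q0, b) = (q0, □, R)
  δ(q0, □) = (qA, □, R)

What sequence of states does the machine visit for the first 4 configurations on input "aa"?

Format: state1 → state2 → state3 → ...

Execution trace:
Initial: [q0]aa
Step 1: δ(q0, a) = (q0, □, R) → □[q0]a
Step 2: δ(q0, a) = (q0, □, R) → □□[q0]□
Step 3: δ(q0, □) = (qA, □, R) → □□□[qA]□

The machine reaches the accept state qA and halts.

State sequence: q0 → q0 → q0 → qA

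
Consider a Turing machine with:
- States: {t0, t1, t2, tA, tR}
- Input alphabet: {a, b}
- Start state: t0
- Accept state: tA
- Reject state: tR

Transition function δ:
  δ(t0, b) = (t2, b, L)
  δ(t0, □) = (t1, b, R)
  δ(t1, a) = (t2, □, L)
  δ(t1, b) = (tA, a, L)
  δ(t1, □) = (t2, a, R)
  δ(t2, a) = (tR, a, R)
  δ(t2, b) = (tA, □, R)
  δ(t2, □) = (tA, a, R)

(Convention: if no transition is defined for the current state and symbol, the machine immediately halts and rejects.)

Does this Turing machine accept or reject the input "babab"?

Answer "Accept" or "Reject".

Execution trace:
Initial: [t0]babab
Step 1: δ(t0, b) = (t2, b, L) → [t2]□babab
Step 2: δ(t2, □) = (tA, a, R) → a[tA]babab

The machine reaches the accept state tA and halts.

Answer: Accept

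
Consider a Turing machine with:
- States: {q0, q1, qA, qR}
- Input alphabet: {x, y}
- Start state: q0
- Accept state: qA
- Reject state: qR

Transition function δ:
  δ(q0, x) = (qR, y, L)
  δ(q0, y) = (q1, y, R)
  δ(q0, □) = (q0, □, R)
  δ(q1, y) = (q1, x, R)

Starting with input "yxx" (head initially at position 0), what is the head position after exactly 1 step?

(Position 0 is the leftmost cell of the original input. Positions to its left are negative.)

Execution trace (head position shown):
Step 0: [q0]yxx  (head at position 0)
Step 1: move right → y[q1]xx  (head at position 1)

After 1 step, the head is at position 1.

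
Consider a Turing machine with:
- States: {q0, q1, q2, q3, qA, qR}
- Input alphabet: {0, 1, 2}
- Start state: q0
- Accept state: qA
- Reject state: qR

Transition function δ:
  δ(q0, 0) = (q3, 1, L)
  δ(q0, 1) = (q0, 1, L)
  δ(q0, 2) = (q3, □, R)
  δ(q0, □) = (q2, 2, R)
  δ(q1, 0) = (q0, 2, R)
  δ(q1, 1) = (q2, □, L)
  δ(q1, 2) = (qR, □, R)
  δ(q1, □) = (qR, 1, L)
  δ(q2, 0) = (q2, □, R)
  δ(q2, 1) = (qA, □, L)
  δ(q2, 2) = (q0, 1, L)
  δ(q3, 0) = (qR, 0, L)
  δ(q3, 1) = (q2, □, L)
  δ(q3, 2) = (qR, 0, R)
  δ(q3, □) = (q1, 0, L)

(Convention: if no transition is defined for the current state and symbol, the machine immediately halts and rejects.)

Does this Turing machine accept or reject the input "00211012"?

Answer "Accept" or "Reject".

Execution trace:
Initial: [q0]00211012
Step 1: δ(q0, 0) = (q3, 1, L) → [q3]□10211012
Step 2: δ(q3, □) = (q1, 0, L) → [q1]□010211012
Step 3: δ(q1, □) = (qR, 1, L) → [qR]□1010211012

The machine reaches the reject state qR and halts.

Answer: Reject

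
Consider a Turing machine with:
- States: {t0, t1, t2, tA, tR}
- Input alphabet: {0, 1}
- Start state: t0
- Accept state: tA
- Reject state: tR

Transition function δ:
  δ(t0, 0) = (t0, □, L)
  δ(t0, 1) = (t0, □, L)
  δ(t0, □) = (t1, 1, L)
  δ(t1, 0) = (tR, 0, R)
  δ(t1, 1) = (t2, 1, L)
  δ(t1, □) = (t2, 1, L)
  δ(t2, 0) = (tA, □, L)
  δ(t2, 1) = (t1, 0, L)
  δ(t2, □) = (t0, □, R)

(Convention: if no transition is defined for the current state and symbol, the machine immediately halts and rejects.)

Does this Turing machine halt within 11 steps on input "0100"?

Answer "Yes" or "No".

Execution trace:
Initial: [t0]0100
Step 1: δ(t0, 0) = (t0, □, L) → [t0]□□100
Step 2: δ(t0, □) = (t1, 1, L) → [t1]□1□100
Step 3: δ(t1, □) = (t2, 1, L) → [t2]□11□100
Step 4: δ(t2, □) = (t0, □, R) → □[t0]11□100
Step 5: δ(t0, 1) = (t0, □, L) → [t0]□□1□100
Step 6: δ(t0, □) = (t1, 1, L) → [t1]□1□1□100
Step 7: δ(t1, □) = (t2, 1, L) → [t2]□11□1□100
Step 8: δ(t2, □) = (t0, □, R) → □[t0]11□1□100
Step 9: δ(t0, 1) = (t0, □, L) → [t0]□□1□1□100
Step 10: δ(t0, □) = (t1, 1, L) → [t1]□1□1□1□100
Step 11: δ(t1, □) = (t2, 1, L) → [t2]□11□1□1□100

The machine has not reached a halting state after 11 steps.
The machine did not halt within the 11-step bound.

Answer: No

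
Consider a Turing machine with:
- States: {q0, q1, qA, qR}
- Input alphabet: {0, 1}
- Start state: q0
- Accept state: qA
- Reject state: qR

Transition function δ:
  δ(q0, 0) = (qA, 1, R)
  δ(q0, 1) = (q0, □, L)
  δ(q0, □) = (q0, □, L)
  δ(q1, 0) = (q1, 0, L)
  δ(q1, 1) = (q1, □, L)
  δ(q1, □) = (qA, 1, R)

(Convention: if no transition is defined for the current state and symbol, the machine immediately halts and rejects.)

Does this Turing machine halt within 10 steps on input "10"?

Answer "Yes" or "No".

Execution trace:
Initial: [q0]10
Step 1: δ(q0, 1) = (q0, □, L) → [q0]□□0
Step 2: δ(q0, □) = (q0, □, L) → [q0]□□□0
Step 3: δ(q0, □) = (q0, □, L) → [q0]□□□□0
Step 4: δ(q0, □) = (q0, □, L) → [q0]□□□□□0
Step 5: δ(q0, □) = (q0, □, L) → [q0]□□□□□□0
Step 6: δ(q0, □) = (q0, □, L) → [q0]□□□□□□□0
Step 7: δ(q0, □) = (q0, □, L) → [q0]□□□□□□□□0
Step 8: δ(q0, □) = (q0, □, L) → [q0]□□□□□□□□□0
Step 9: δ(q0, □) = (q0, □, L) → [q0]□□□□□□□□□□0
Step 10: δ(q0, □) = (q0, □, L) → [q0]□□□□□□□□□□□0

The machine has not reached a halting state after 10 steps.
The machine did not halt within the 10-step bound.

Answer: No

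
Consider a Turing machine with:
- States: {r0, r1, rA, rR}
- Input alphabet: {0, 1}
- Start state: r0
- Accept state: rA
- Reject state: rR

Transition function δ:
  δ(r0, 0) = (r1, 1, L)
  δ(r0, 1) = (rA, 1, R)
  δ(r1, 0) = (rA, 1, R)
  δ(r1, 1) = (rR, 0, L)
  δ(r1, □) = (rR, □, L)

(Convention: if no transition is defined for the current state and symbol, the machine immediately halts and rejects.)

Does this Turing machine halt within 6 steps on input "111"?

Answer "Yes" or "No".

Execution trace:
Initial: [r0]111
Step 1: δ(r0, 1) = (rA, 1, R) → 1[rA]11

The machine reaches the accept state rA and halts.
The machine halted after 1 step (within the 6-step bound).

Answer: Yes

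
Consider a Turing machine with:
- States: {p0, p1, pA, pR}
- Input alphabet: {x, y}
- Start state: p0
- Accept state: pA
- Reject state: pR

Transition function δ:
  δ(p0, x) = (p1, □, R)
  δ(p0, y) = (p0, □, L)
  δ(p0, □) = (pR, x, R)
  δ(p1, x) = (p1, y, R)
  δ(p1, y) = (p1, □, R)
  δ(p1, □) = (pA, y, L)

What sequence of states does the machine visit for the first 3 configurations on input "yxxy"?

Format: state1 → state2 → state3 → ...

Execution trace:
Initial: [p0]yxxy
Step 1: δ(p0, y) = (p0, □, L) → [p0]□□xxy
Step 2: δ(p0, □) = (pR, x, R) → x[pR]□xxy

The machine reaches the reject state pR and halts.

State sequence: p0 → p0 → pR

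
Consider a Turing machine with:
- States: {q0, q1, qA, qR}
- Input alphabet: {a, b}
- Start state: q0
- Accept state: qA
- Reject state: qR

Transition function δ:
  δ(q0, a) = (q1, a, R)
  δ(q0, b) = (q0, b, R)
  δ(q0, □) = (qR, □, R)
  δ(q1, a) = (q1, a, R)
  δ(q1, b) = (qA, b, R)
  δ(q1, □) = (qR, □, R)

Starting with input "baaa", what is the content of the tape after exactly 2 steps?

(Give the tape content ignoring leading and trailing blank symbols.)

Execution trace:
Initial: [q0]baaa
Step 1: δ(q0, b) = (q0, b, R) → b[q0]aaa
Step 2: δ(q0, a) = (q1, a, R) → ba[q1]aa

After 2 steps, the tape (ignoring leading/trailing blanks) is: baaa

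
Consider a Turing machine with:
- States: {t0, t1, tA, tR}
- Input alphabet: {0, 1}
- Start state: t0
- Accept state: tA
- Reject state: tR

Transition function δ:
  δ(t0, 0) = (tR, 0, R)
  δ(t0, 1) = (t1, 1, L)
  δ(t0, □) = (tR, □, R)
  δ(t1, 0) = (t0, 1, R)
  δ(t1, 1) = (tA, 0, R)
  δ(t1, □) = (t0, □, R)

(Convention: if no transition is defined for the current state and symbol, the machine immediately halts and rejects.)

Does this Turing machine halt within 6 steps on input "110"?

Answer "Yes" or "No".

Execution trace:
Initial: [t0]110
Step 1: δ(t0, 1) = (t1, 1, L) → [t1]□110
Step 2: δ(t1, □) = (t0, □, R) → □[t0]110
Step 3: δ(t0, 1) = (t1, 1, L) → [t1]□110
Step 4: δ(t1, □) = (t0, □, R) → □[t0]110
Step 5: δ(t0, 1) = (t1, 1, L) → [t1]□110
Step 6: δ(t1, □) = (t0, □, R) → □[t0]110

The machine has not reached a halting state after 6 steps.
The machine did not halt within the 6-step bound.

Answer: No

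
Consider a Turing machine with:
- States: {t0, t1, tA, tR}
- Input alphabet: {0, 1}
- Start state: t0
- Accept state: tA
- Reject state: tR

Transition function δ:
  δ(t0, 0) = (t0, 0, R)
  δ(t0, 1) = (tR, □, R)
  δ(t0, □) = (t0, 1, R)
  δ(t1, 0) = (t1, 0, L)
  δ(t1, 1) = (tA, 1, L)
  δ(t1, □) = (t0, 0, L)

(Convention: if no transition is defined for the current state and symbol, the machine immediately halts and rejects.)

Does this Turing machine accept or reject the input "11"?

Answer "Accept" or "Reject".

Execution trace:
Initial: [t0]11
Step 1: δ(t0, 1) = (tR, □, R) → □[tR]1

The machine reaches the reject state tR and halts.

Answer: Reject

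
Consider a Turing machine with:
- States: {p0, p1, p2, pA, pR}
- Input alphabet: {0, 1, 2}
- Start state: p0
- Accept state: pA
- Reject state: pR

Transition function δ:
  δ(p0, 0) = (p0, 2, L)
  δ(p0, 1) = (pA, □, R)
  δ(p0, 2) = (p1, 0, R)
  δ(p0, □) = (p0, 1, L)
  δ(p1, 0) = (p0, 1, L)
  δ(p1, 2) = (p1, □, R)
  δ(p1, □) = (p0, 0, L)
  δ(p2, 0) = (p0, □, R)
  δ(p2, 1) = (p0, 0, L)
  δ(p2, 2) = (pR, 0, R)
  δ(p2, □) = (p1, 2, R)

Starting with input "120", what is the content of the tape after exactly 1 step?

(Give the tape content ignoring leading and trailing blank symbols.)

Execution trace:
Initial: [p0]120
Step 1: δ(p0, 1) = (pA, □, R) → □[pA]20

The machine reaches the accept state pA and halts.

After 1 step, the tape (ignoring leading/trailing blanks) is: 20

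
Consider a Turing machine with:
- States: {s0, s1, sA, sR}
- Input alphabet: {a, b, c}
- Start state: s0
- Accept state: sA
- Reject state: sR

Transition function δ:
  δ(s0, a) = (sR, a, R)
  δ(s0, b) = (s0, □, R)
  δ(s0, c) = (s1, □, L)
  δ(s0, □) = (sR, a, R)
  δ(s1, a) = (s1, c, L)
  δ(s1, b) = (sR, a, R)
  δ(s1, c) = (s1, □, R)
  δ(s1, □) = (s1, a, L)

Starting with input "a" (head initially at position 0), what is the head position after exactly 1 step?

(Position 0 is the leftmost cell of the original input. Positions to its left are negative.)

Execution trace (head position shown):
Step 0: [s0]a  (head at position 0)
Step 1: move right → a[sR]□  (head at position 1)

After 1 step, the head is at position 1.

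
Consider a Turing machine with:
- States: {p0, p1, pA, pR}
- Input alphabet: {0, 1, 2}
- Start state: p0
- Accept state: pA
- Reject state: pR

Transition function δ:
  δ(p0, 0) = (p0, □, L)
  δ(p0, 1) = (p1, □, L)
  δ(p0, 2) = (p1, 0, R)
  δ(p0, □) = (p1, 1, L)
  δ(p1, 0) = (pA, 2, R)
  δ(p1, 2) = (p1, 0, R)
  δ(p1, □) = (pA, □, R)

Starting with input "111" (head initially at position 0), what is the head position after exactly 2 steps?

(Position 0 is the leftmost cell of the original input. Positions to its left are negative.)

Execution trace (head position shown):
Step 0: [p0]111  (head at position 0)
Step 1: move left → [p1]□□11  (head at position -1)
Step 2: move right → □[pA]□11  (head at position 0)

After 2 steps, the head is at position 0.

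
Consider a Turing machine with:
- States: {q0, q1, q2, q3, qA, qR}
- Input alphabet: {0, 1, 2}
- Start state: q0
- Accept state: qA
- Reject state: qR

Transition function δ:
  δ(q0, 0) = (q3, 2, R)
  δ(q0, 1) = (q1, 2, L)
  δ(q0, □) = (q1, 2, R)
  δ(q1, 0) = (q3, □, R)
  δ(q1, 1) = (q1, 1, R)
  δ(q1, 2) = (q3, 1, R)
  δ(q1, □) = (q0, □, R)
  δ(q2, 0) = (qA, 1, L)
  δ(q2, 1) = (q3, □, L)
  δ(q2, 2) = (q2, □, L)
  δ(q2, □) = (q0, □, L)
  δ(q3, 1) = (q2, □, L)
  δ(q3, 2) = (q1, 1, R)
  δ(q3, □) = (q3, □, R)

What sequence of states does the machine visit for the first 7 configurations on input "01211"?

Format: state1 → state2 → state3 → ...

Execution trace:
Initial: [q0]01211
Step 1: δ(q0, 0) = (q3, 2, R) → 2[q3]1211
Step 2: δ(q3, 1) = (q2, □, L) → [q2]2□211
Step 3: δ(q2, 2) = (q2, □, L) → [q2]□□□211
Step 4: δ(q2, □) = (q0, □, L) → [q0]□□□□211
Step 5: δ(q0, □) = (q1, 2, R) → 2[q1]□□□211
Step 6: δ(q1, □) = (q0, □, R) → 2□[q0]□□211

State sequence: q0 → q3 → q2 → q2 → q0 → q1 → q0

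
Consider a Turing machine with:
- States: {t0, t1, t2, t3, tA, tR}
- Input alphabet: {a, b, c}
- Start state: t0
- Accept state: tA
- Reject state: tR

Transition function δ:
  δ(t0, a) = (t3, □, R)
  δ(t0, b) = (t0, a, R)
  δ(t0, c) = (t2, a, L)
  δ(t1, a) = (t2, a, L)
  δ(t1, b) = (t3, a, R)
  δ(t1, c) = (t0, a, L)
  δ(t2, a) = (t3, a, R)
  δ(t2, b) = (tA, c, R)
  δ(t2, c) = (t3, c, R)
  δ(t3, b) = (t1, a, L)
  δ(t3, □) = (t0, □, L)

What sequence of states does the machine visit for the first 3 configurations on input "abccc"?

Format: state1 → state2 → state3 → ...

Execution trace:
Initial: [t0]abccc
Step 1: δ(t0, a) = (t3, □, R) → □[t3]bccc
Step 2: δ(t3, b) = (t1, a, L) → [t1]□accc

No transition is defined for δ(t1, □). By convention the machine halts and rejects.

State sequence: t0 → t3 → t1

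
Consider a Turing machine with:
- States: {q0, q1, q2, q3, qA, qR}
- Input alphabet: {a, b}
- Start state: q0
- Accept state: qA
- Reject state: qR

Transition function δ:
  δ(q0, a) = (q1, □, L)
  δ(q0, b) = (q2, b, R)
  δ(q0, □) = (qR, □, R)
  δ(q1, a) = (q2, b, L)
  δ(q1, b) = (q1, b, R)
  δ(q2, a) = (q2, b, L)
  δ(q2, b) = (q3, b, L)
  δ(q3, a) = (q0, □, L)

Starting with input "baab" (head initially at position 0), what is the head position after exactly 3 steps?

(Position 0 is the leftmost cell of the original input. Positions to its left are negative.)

Execution trace (head position shown):
Step 0: [q0]baab  (head at position 0)
Step 1: move right → b[q2]aab  (head at position 1)
Step 2: move left → [q2]bbab  (head at position 0)
Step 3: move left → [q3]□bbab  (head at position -1)

After 3 steps, the head is at position -1.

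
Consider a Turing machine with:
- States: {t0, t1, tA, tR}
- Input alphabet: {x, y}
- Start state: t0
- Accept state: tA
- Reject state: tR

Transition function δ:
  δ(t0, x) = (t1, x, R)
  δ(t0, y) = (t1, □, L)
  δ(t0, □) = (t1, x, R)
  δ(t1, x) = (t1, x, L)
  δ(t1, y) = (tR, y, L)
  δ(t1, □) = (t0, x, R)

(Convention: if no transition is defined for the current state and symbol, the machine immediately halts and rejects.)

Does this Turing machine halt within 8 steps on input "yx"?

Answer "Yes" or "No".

Execution trace:
Initial: [t0]yx
Step 1: δ(t0, y) = (t1, □, L) → [t1]□□x
Step 2: δ(t1, □) = (t0, x, R) → x[t0]□x
Step 3: δ(t0, □) = (t1, x, R) → xx[t1]x
Step 4: δ(t1, x) = (t1, x, L) → x[t1]xx
Step 5: δ(t1, x) = (t1, x, L) → [t1]xxx
Step 6: δ(t1, x) = (t1, x, L) → [t1]□xxx
Step 7: δ(t1, □) = (t0, x, R) → x[t0]xxx
Step 8: δ(t0, x) = (t1, x, R) → xx[t1]xx

The machine has not reached a halting state after 8 steps.
The machine did not halt within the 8-step bound.

Answer: No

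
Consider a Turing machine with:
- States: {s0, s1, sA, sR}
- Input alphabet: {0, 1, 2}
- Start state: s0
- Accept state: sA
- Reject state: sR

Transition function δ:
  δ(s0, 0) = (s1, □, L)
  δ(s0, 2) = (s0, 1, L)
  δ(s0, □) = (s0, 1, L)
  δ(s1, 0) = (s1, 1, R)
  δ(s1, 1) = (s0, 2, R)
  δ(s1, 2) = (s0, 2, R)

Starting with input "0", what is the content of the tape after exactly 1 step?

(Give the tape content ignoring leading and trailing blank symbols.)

Execution trace:
Initial: [s0]0
Step 1: δ(s0, 0) = (s1, □, L) → [s1]□□

No transition is defined for δ(s1, □). By convention the machine halts and rejects.

After 1 step, the tape (ignoring leading/trailing blanks) is: □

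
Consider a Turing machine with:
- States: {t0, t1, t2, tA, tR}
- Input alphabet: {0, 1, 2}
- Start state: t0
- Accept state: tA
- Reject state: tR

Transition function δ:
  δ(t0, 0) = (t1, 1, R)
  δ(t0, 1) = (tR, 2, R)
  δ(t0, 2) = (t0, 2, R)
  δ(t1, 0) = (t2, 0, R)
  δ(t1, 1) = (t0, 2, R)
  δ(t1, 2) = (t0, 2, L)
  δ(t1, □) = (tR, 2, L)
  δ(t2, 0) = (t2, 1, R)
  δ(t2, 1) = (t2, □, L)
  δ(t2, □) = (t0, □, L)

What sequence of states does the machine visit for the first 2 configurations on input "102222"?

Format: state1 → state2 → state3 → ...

Execution trace:
Initial: [t0]102222
Step 1: δ(t0, 1) = (tR, 2, R) → 2[tR]02222

The machine reaches the reject state tR and halts.

State sequence: t0 → tR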